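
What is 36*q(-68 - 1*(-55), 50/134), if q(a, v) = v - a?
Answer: 32256/67 ≈ 481.43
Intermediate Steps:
36*q(-68 - 1*(-55), 50/134) = 36*(50/134 - (-68 - 1*(-55))) = 36*(50*(1/134) - (-68 + 55)) = 36*(25/67 - 1*(-13)) = 36*(25/67 + 13) = 36*(896/67) = 32256/67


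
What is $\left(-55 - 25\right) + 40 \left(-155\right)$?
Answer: $-6280$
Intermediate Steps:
$\left(-55 - 25\right) + 40 \left(-155\right) = \left(-55 - 25\right) - 6200 = -80 - 6200 = -6280$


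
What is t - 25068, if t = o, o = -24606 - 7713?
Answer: -57387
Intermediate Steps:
o = -32319
t = -32319
t - 25068 = -32319 - 25068 = -57387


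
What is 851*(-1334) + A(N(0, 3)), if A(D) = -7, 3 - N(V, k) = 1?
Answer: -1135241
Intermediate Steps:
N(V, k) = 2 (N(V, k) = 3 - 1*1 = 3 - 1 = 2)
851*(-1334) + A(N(0, 3)) = 851*(-1334) - 7 = -1135234 - 7 = -1135241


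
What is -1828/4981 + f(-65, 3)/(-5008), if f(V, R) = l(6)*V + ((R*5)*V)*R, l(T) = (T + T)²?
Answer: 52036961/24944848 ≈ 2.0861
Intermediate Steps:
l(T) = 4*T² (l(T) = (2*T)² = 4*T²)
f(V, R) = 144*V + 5*V*R² (f(V, R) = (4*6²)*V + ((R*5)*V)*R = (4*36)*V + ((5*R)*V)*R = 144*V + (5*R*V)*R = 144*V + 5*V*R²)
-1828/4981 + f(-65, 3)/(-5008) = -1828/4981 - 65*(144 + 5*3²)/(-5008) = -1828*1/4981 - 65*(144 + 5*9)*(-1/5008) = -1828/4981 - 65*(144 + 45)*(-1/5008) = -1828/4981 - 65*189*(-1/5008) = -1828/4981 - 12285*(-1/5008) = -1828/4981 + 12285/5008 = 52036961/24944848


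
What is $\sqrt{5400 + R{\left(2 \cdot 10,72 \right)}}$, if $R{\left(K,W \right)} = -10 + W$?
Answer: $\sqrt{5462} \approx 73.905$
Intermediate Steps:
$\sqrt{5400 + R{\left(2 \cdot 10,72 \right)}} = \sqrt{5400 + \left(-10 + 72\right)} = \sqrt{5400 + 62} = \sqrt{5462}$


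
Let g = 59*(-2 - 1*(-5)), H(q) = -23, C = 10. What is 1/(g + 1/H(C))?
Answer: 23/4070 ≈ 0.0056511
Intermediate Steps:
g = 177 (g = 59*(-2 + 5) = 59*3 = 177)
1/(g + 1/H(C)) = 1/(177 + 1/(-23)) = 1/(177 - 1/23) = 1/(4070/23) = 23/4070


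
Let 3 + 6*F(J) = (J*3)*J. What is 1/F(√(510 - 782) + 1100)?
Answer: -2*I/(-1209727*I + 8800*√17) ≈ 1.6518e-6 - 4.9542e-8*I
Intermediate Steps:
F(J) = -½ + J²/2 (F(J) = -½ + ((J*3)*J)/6 = -½ + ((3*J)*J)/6 = -½ + (3*J²)/6 = -½ + J²/2)
1/F(√(510 - 782) + 1100) = 1/(-½ + (√(510 - 782) + 1100)²/2) = 1/(-½ + (√(-272) + 1100)²/2) = 1/(-½ + (4*I*√17 + 1100)²/2) = 1/(-½ + (1100 + 4*I*√17)²/2)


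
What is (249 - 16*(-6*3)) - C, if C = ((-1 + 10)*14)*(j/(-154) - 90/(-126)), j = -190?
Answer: 3207/11 ≈ 291.55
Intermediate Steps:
C = 2700/11 (C = ((-1 + 10)*14)*(-190/(-154) - 90/(-126)) = (9*14)*(-190*(-1/154) - 90*(-1/126)) = 126*(95/77 + 5/7) = 126*(150/77) = 2700/11 ≈ 245.45)
(249 - 16*(-6*3)) - C = (249 - 16*(-6*3)) - 1*2700/11 = (249 - (-288)) - 2700/11 = (249 - 16*(-18)) - 2700/11 = (249 + 288) - 2700/11 = 537 - 2700/11 = 3207/11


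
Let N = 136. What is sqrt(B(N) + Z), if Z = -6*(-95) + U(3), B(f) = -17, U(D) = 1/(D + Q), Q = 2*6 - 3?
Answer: sqrt(19911)/6 ≈ 23.518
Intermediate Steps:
Q = 9 (Q = 12 - 3 = 9)
U(D) = 1/(9 + D) (U(D) = 1/(D + 9) = 1/(9 + D))
Z = 6841/12 (Z = -6*(-95) + 1/(9 + 3) = 570 + 1/12 = 6841/12 ≈ 570.08)
sqrt(B(N) + Z) = sqrt(-17 + 6841/12) = sqrt(6637/12) = sqrt(19911)/6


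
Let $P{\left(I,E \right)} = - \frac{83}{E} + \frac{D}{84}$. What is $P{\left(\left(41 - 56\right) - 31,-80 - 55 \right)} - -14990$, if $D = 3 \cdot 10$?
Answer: $\frac{28332937}{1890} \approx 14991.0$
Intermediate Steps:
$D = 30$
$P{\left(I,E \right)} = \frac{5}{14} - \frac{83}{E}$ ($P{\left(I,E \right)} = - \frac{83}{E} + \frac{30}{84} = - \frac{83}{E} + 30 \cdot \frac{1}{84} = - \frac{83}{E} + \frac{5}{14} = \frac{5}{14} - \frac{83}{E}$)
$P{\left(\left(41 - 56\right) - 31,-80 - 55 \right)} - -14990 = \left(\frac{5}{14} - \frac{83}{-80 - 55}\right) - -14990 = \left(\frac{5}{14} - \frac{83}{-80 - 55}\right) + 14990 = \left(\frac{5}{14} - \frac{83}{-135}\right) + 14990 = \left(\frac{5}{14} - - \frac{83}{135}\right) + 14990 = \left(\frac{5}{14} + \frac{83}{135}\right) + 14990 = \frac{1837}{1890} + 14990 = \frac{28332937}{1890}$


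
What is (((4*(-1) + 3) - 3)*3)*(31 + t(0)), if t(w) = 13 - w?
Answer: -528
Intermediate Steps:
(((4*(-1) + 3) - 3)*3)*(31 + t(0)) = (((4*(-1) + 3) - 3)*3)*(31 + (13 - 1*0)) = (((-4 + 3) - 3)*3)*(31 + (13 + 0)) = ((-1 - 3)*3)*(31 + 13) = -4*3*44 = -12*44 = -528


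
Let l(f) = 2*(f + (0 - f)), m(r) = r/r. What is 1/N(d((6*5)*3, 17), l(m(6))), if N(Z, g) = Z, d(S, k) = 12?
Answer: 1/12 ≈ 0.083333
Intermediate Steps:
m(r) = 1
l(f) = 0 (l(f) = 2*(f - f) = 2*0 = 0)
1/N(d((6*5)*3, 17), l(m(6))) = 1/12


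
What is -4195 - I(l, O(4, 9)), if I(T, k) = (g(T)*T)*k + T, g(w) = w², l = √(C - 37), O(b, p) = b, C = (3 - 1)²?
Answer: -4195 + 131*I*√33 ≈ -4195.0 + 752.54*I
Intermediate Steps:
C = 4 (C = 2² = 4)
l = I*√33 (l = √(4 - 37) = √(-33) = I*√33 ≈ 5.7446*I)
I(T, k) = T + k*T³ (I(T, k) = (T²*T)*k + T = T³*k + T = k*T³ + T = T + k*T³)
-4195 - I(l, O(4, 9)) = -4195 - (I*√33 + 4*(I*√33)³) = -4195 - (I*√33 + 4*(-33*I*√33)) = -4195 - (I*√33 - 132*I*√33) = -4195 - (-131)*I*√33 = -4195 + 131*I*√33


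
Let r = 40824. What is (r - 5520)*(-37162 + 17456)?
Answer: -695700624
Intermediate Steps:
(r - 5520)*(-37162 + 17456) = (40824 - 5520)*(-37162 + 17456) = 35304*(-19706) = -695700624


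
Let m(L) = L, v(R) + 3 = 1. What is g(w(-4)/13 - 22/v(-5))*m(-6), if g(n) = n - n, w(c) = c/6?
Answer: 0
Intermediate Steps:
v(R) = -2 (v(R) = -3 + 1 = -2)
w(c) = c/6 (w(c) = c*(1/6) = c/6)
g(n) = 0
g(w(-4)/13 - 22/v(-5))*m(-6) = 0*(-6) = 0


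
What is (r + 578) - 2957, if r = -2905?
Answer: -5284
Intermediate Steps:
(r + 578) - 2957 = (-2905 + 578) - 2957 = -2327 - 2957 = -5284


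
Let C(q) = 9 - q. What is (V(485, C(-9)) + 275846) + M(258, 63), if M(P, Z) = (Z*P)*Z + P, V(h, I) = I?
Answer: 1300124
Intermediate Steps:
M(P, Z) = P + P*Z**2 (M(P, Z) = (P*Z)*Z + P = P*Z**2 + P = P + P*Z**2)
(V(485, C(-9)) + 275846) + M(258, 63) = ((9 - 1*(-9)) + 275846) + 258*(1 + 63**2) = ((9 + 9) + 275846) + 258*(1 + 3969) = (18 + 275846) + 258*3970 = 275864 + 1024260 = 1300124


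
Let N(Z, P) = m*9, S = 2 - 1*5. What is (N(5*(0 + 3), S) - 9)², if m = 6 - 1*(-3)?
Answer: 5184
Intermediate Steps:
S = -3 (S = 2 - 5 = -3)
m = 9 (m = 6 + 3 = 9)
N(Z, P) = 81 (N(Z, P) = 9*9 = 81)
(N(5*(0 + 3), S) - 9)² = (81 - 9)² = 72² = 5184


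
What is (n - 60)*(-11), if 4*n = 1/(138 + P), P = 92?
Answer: 607189/920 ≈ 659.99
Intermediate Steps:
n = 1/920 (n = 1/(4*(138 + 92)) = (1/4)/230 = (1/4)*(1/230) = 1/920 ≈ 0.0010870)
(n - 60)*(-11) = (1/920 - 60)*(-11) = -55199/920*(-11) = 607189/920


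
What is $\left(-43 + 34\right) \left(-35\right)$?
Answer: $315$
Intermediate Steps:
$\left(-43 + 34\right) \left(-35\right) = \left(-9\right) \left(-35\right) = 315$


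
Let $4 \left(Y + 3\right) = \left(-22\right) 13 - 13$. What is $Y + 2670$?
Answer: $\frac{10369}{4} \approx 2592.3$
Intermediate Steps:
$Y = - \frac{311}{4}$ ($Y = -3 + \frac{\left(-22\right) 13 - 13}{4} = -3 + \frac{-286 - 13}{4} = -3 + \frac{1}{4} \left(-299\right) = -3 - \frac{299}{4} = - \frac{311}{4} \approx -77.75$)
$Y + 2670 = - \frac{311}{4} + 2670 = \frac{10369}{4}$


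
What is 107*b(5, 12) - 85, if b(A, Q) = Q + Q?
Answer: 2483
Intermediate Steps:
b(A, Q) = 2*Q
107*b(5, 12) - 85 = 107*(2*12) - 85 = 107*24 - 85 = 2568 - 85 = 2483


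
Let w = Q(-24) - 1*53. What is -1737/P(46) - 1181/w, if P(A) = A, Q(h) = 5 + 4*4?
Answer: -629/736 ≈ -0.85462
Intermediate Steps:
Q(h) = 21 (Q(h) = 5 + 16 = 21)
w = -32 (w = 21 - 1*53 = 21 - 53 = -32)
-1737/P(46) - 1181/w = -1737/46 - 1181/(-32) = -1737*1/46 - 1181*(-1/32) = -1737/46 + 1181/32 = -629/736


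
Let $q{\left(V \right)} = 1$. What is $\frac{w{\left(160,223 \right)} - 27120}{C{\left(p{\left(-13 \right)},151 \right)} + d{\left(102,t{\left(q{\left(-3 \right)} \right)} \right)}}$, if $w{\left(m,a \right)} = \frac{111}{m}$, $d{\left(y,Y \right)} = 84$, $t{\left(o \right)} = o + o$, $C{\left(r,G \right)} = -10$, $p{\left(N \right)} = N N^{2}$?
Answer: $- \frac{4339089}{11840} \approx -366.48$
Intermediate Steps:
$p{\left(N \right)} = N^{3}$
$t{\left(o \right)} = 2 o$
$\frac{w{\left(160,223 \right)} - 27120}{C{\left(p{\left(-13 \right)},151 \right)} + d{\left(102,t{\left(q{\left(-3 \right)} \right)} \right)}} = \frac{\frac{111}{160} - 27120}{-10 + 84} = \frac{111 \cdot \frac{1}{160} - 27120}{74} = \left(\frac{111}{160} - 27120\right) \frac{1}{74} = \left(- \frac{4339089}{160}\right) \frac{1}{74} = - \frac{4339089}{11840}$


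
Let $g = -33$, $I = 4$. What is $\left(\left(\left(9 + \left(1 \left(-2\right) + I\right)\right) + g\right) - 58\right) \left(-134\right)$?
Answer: $10720$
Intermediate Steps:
$\left(\left(\left(9 + \left(1 \left(-2\right) + I\right)\right) + g\right) - 58\right) \left(-134\right) = \left(\left(\left(9 + \left(1 \left(-2\right) + 4\right)\right) - 33\right) - 58\right) \left(-134\right) = \left(\left(\left(9 + \left(-2 + 4\right)\right) - 33\right) - 58\right) \left(-134\right) = \left(\left(\left(9 + 2\right) - 33\right) - 58\right) \left(-134\right) = \left(\left(11 - 33\right) - 58\right) \left(-134\right) = \left(-22 - 58\right) \left(-134\right) = \left(-80\right) \left(-134\right) = 10720$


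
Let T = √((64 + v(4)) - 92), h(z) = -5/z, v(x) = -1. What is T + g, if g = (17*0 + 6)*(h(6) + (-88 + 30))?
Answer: -353 + I*√29 ≈ -353.0 + 5.3852*I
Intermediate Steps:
g = -353 (g = (17*0 + 6)*(-5/6 + (-88 + 30)) = (0 + 6)*(-5*⅙ - 58) = 6*(-⅚ - 58) = 6*(-353/6) = -353)
T = I*√29 (T = √((64 - 1) - 92) = √(63 - 92) = √(-29) = I*√29 ≈ 5.3852*I)
T + g = I*√29 - 353 = -353 + I*√29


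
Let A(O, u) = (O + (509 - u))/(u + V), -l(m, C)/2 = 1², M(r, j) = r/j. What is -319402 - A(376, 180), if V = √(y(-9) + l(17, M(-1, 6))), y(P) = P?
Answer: (-319402*√11 + 57493065*I)/(√11 - 180*I) ≈ -3.1941e+5 + 0.07214*I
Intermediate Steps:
l(m, C) = -2 (l(m, C) = -2*1² = -2*1 = -2)
V = I*√11 (V = √(-9 - 2) = √(-11) = I*√11 ≈ 3.3166*I)
A(O, u) = (509 + O - u)/(u + I*√11) (A(O, u) = (O + (509 - u))/(u + I*√11) = (509 + O - u)/(u + I*√11))
-319402 - A(376, 180) = -319402 - (509 + 376 - 1*180)/(180 + I*√11) = -319402 - (509 + 376 - 180)/(180 + I*√11) = -319402 - 705/(180 + I*√11)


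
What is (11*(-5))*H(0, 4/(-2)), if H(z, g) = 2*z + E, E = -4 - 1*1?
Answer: 275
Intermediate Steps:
E = -5 (E = -4 - 1 = -5)
H(z, g) = -5 + 2*z (H(z, g) = 2*z - 5 = -5 + 2*z)
(11*(-5))*H(0, 4/(-2)) = (11*(-5))*(-5 + 2*0) = -55*(-5 + 0) = -55*(-5) = 275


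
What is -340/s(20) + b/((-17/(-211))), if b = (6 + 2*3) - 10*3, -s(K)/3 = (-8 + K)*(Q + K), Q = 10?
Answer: -204803/918 ≈ -223.10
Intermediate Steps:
s(K) = -3*(-8 + K)*(10 + K)
b = -18 (b = (6 + 6) - 30 = 12 - 30 = -18)
-340/s(20) + b/((-17/(-211))) = -340/(240 - 6*20 - 3*20²) - 18/((-17/(-211))) = -340/(240 - 120 - 3*400) - 18/((-17*(-1/211))) = -340/(240 - 120 - 1200) - 18/17/211 = -340/(-1080) - 18*211/17 = -340*(-1/1080) - 3798/17 = 17/54 - 3798/17 = -204803/918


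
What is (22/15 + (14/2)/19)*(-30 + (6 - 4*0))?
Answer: -4184/95 ≈ -44.042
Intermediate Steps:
(22/15 + (14/2)/19)*(-30 + (6 - 4*0)) = (22*(1/15) + (14*(½))*(1/19))*(-30 + (6 + 0)) = (22/15 + 7*(1/19))*(-30 + 6) = (22/15 + 7/19)*(-24) = (523/285)*(-24) = -4184/95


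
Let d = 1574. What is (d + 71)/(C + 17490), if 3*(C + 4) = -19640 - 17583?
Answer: 987/3047 ≈ 0.32393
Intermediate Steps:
C = -37235/3 (C = -4 + (-19640 - 17583)/3 = -4 + (⅓)*(-37223) = -4 - 37223/3 = -37235/3 ≈ -12412.)
(d + 71)/(C + 17490) = (1574 + 71)/(-37235/3 + 17490) = 1645/(15235/3) = 1645*(3/15235) = 987/3047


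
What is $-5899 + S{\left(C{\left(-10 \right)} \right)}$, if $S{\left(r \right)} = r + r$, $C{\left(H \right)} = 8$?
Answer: $-5883$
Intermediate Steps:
$S{\left(r \right)} = 2 r$
$-5899 + S{\left(C{\left(-10 \right)} \right)} = -5899 + 2 \cdot 8 = -5899 + 16 = -5883$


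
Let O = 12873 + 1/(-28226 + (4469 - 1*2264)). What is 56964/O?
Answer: 370565061/83742083 ≈ 4.4251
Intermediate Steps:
O = 334968332/26021 (O = 12873 + 1/(-28226 + (4469 - 2264)) = 12873 + 1/(-28226 + 2205) = 12873 + 1/(-26021) = 12873 - 1/26021 = 334968332/26021 ≈ 12873.)
56964/O = 56964/(334968332/26021) = 56964*(26021/334968332) = 370565061/83742083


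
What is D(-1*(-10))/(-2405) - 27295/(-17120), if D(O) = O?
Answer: 2618931/1646944 ≈ 1.5902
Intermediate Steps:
D(-1*(-10))/(-2405) - 27295/(-17120) = -1*(-10)/(-2405) - 27295/(-17120) = 10*(-1/2405) - 27295*(-1/17120) = -2/481 + 5459/3424 = 2618931/1646944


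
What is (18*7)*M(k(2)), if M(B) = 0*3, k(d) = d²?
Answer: 0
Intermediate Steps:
M(B) = 0
(18*7)*M(k(2)) = (18*7)*0 = 126*0 = 0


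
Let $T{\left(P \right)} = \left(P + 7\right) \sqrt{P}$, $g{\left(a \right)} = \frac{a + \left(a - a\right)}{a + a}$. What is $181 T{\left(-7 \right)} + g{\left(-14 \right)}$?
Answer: $\frac{1}{2} \approx 0.5$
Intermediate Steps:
$g{\left(a \right)} = \frac{1}{2}$ ($g{\left(a \right)} = \frac{a + 0}{2 a} = a \frac{1}{2 a} = \frac{1}{2}$)
$T{\left(P \right)} = \sqrt{P} \left(7 + P\right)$ ($T{\left(P \right)} = \left(7 + P\right) \sqrt{P} = \sqrt{P} \left(7 + P\right)$)
$181 T{\left(-7 \right)} + g{\left(-14 \right)} = 181 \sqrt{-7} \left(7 - 7\right) + \frac{1}{2} = 181 i \sqrt{7} \cdot 0 + \frac{1}{2} = 181 \cdot 0 + \frac{1}{2} = 0 + \frac{1}{2} = \frac{1}{2}$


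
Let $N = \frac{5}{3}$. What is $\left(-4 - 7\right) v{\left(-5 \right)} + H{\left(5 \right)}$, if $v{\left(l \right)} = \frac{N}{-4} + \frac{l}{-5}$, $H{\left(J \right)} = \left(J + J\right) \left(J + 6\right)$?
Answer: $\frac{1243}{12} \approx 103.58$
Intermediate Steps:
$H{\left(J \right)} = 2 J \left(6 + J\right)$
$N = \frac{5}{3}$ ($N = 5 \cdot \frac{1}{3} = \frac{5}{3} \approx 1.6667$)
$v{\left(l \right)} = - \frac{5}{12} - \frac{l}{5}$ ($v{\left(l \right)} = \frac{5}{3 \left(-4\right)} + \frac{l}{-5} = \frac{5}{3} \left(- \frac{1}{4}\right) + l \left(- \frac{1}{5}\right) = - \frac{5}{12} - \frac{l}{5}$)
$\left(-4 - 7\right) v{\left(-5 \right)} + H{\left(5 \right)} = \left(-4 - 7\right) \left(- \frac{5}{12} - -1\right) + 2 \cdot 5 \left(6 + 5\right) = \left(-4 - 7\right) \left(- \frac{5}{12} + 1\right) + 2 \cdot 5 \cdot 11 = \left(-11\right) \frac{7}{12} + 110 = - \frac{77}{12} + 110 = \frac{1243}{12}$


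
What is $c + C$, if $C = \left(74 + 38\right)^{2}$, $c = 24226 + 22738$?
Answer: $59508$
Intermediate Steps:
$c = 46964$
$C = 12544$ ($C = 112^{2} = 12544$)
$c + C = 46964 + 12544 = 59508$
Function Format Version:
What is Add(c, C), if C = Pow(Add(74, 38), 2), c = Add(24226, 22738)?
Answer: 59508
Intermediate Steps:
c = 46964
C = 12544 (C = Pow(112, 2) = 12544)
Add(c, C) = Add(46964, 12544) = 59508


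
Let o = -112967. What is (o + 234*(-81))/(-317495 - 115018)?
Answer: 131921/432513 ≈ 0.30501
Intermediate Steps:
(o + 234*(-81))/(-317495 - 115018) = (-112967 + 234*(-81))/(-317495 - 115018) = (-112967 - 18954)/(-432513) = -131921*(-1/432513) = 131921/432513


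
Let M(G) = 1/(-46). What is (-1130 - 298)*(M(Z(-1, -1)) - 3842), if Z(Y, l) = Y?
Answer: 126187362/23 ≈ 5.4864e+6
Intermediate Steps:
M(G) = -1/46
(-1130 - 298)*(M(Z(-1, -1)) - 3842) = (-1130 - 298)*(-1/46 - 3842) = -1428*(-176733/46) = 126187362/23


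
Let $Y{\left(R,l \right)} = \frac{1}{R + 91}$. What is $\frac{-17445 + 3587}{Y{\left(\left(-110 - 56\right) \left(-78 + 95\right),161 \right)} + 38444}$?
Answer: $- \frac{37846198}{104990563} \approx -0.36047$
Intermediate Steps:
$Y{\left(R,l \right)} = \frac{1}{91 + R}$
$\frac{-17445 + 3587}{Y{\left(\left(-110 - 56\right) \left(-78 + 95\right),161 \right)} + 38444} = \frac{-17445 + 3587}{\frac{1}{91 + \left(-110 - 56\right) \left(-78 + 95\right)} + 38444} = - \frac{13858}{\frac{1}{91 - 2822} + 38444} = - \frac{13858}{\frac{1}{-2731} + 38444} = - \frac{13858}{- \frac{1}{2731} + 38444} = - \frac{13858}{\frac{104990563}{2731}} = \left(-13858\right) \frac{2731}{104990563} = - \frac{37846198}{104990563}$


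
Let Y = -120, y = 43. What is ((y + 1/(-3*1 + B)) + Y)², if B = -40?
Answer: 10969344/1849 ≈ 5932.6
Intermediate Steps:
((y + 1/(-3*1 + B)) + Y)² = ((43 + 1/(-3*1 - 40)) - 120)² = ((43 + 1/(-3 - 40)) - 120)² = ((43 + 1/(-43)) - 120)² = ((43 - 1/43) - 120)² = (1848/43 - 120)² = (-3312/43)² = 10969344/1849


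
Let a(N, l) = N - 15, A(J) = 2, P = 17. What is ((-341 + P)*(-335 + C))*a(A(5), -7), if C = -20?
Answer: -1495260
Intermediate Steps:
a(N, l) = -15 + N
((-341 + P)*(-335 + C))*a(A(5), -7) = ((-341 + 17)*(-335 - 20))*(-15 + 2) = -324*(-355)*(-13) = 115020*(-13) = -1495260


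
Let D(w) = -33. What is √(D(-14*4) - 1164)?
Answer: 3*I*√133 ≈ 34.598*I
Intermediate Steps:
√(D(-14*4) - 1164) = √(-33 - 1164) = √(-1197) = 3*I*√133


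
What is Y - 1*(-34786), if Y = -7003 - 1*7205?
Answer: 20578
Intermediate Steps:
Y = -14208 (Y = -7003 - 7205 = -14208)
Y - 1*(-34786) = -14208 - 1*(-34786) = -14208 + 34786 = 20578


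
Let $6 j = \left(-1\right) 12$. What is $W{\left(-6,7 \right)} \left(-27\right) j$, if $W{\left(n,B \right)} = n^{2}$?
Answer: $1944$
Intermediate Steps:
$j = -2$ ($j = \frac{\left(-1\right) 12}{6} = \frac{1}{6} \left(-12\right) = -2$)
$W{\left(-6,7 \right)} \left(-27\right) j = \left(-6\right)^{2} \left(-27\right) \left(-2\right) = 36 \left(-27\right) \left(-2\right) = \left(-972\right) \left(-2\right) = 1944$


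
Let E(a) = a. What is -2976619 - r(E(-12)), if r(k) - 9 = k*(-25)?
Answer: -2976928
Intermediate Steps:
r(k) = 9 - 25*k (r(k) = 9 + k*(-25) = 9 - 25*k)
-2976619 - r(E(-12)) = -2976619 - (9 - 25*(-12)) = -2976619 - (9 + 300) = -2976619 - 1*309 = -2976619 - 309 = -2976928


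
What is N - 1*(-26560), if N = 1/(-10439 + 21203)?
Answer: 285891841/10764 ≈ 26560.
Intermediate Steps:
N = 1/10764 ≈ 9.2902e-5
N - 1*(-26560) = 1/10764 - 1*(-26560) = 1/10764 + 26560 = 285891841/10764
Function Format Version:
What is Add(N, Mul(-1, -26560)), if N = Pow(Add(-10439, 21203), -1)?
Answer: Rational(285891841, 10764) ≈ 26560.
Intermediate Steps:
N = Rational(1, 10764) (N = Pow(10764, -1) = Rational(1, 10764) ≈ 9.2902e-5)
Add(N, Mul(-1, -26560)) = Add(Rational(1, 10764), Mul(-1, -26560)) = Add(Rational(1, 10764), 26560) = Rational(285891841, 10764)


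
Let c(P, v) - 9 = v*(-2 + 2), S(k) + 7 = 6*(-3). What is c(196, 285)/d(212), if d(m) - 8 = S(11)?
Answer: -9/17 ≈ -0.52941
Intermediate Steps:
S(k) = -25 (S(k) = -7 + 6*(-3) = -7 - 18 = -25)
c(P, v) = 9 (c(P, v) = 9 + v*(-2 + 2) = 9 + v*0 = 9 + 0 = 9)
d(m) = -17 (d(m) = 8 - 25 = -17)
c(196, 285)/d(212) = 9/(-17) = 9*(-1/17) = -9/17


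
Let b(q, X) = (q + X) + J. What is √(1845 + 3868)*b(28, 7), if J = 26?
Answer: 61*√5713 ≈ 4610.6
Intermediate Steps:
b(q, X) = 26 + X + q (b(q, X) = (q + X) + 26 = (X + q) + 26 = 26 + X + q)
√(1845 + 3868)*b(28, 7) = √(1845 + 3868)*(26 + 7 + 28) = √5713*61 = 61*√5713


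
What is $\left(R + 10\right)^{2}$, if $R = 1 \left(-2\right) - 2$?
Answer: $36$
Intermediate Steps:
$R = -4$ ($R = -2 - 2 = -4$)
$\left(R + 10\right)^{2} = \left(-4 + 10\right)^{2} = 6^{2} = 36$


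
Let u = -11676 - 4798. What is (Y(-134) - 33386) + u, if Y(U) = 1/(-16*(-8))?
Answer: -6382079/128 ≈ -49860.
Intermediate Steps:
u = -16474
Y(U) = 1/128
(Y(-134) - 33386) + u = (1/128 - 33386) - 16474 = -4273407/128 - 16474 = -6382079/128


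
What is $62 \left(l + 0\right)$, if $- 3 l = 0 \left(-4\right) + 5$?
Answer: $- \frac{310}{3} \approx -103.33$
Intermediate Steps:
$l = - \frac{5}{3}$ ($l = - \frac{0 \left(-4\right) + 5}{3} = - \frac{0 + 5}{3} = \left(- \frac{1}{3}\right) 5 = - \frac{5}{3} \approx -1.6667$)
$62 \left(l + 0\right) = 62 \left(- \frac{5}{3} + 0\right) = 62 \left(- \frac{5}{3}\right) = - \frac{310}{3}$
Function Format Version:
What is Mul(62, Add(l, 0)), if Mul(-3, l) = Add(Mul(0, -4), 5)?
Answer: Rational(-310, 3) ≈ -103.33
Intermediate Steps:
l = Rational(-5, 3) (l = Mul(Rational(-1, 3), Add(Mul(0, -4), 5)) = Mul(Rational(-1, 3), Add(0, 5)) = Mul(Rational(-1, 3), 5) = Rational(-5, 3) ≈ -1.6667)
Mul(62, Add(l, 0)) = Mul(62, Add(Rational(-5, 3), 0)) = Mul(62, Rational(-5, 3)) = Rational(-310, 3)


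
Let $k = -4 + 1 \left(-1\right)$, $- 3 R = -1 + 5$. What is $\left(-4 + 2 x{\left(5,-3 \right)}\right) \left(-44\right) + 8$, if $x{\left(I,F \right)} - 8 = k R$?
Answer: $- \frac{3320}{3} \approx -1106.7$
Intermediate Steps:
$R = - \frac{4}{3}$ ($R = - \frac{-1 + 5}{3} = \left(- \frac{1}{3}\right) 4 = - \frac{4}{3} \approx -1.3333$)
$k = -5$ ($k = -4 - 1 = -5$)
$x{\left(I,F \right)} = \frac{44}{3}$ ($x{\left(I,F \right)} = 8 - - \frac{20}{3} = 8 + \frac{20}{3} = \frac{44}{3}$)
$\left(-4 + 2 x{\left(5,-3 \right)}\right) \left(-44\right) + 8 = \left(-4 + 2 \cdot \frac{44}{3}\right) \left(-44\right) + 8 = \left(-4 + \frac{88}{3}\right) \left(-44\right) + 8 = \frac{76}{3} \left(-44\right) + 8 = - \frac{3344}{3} + 8 = - \frac{3320}{3}$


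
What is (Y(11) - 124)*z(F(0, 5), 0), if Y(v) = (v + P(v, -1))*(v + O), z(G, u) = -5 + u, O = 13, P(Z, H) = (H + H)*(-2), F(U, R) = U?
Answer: -1180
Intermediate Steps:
P(Z, H) = -4*H (P(Z, H) = (2*H)*(-2) = -4*H)
Y(v) = (4 + v)*(13 + v) (Y(v) = (v - 4*(-1))*(v + 13) = (v + 4)*(13 + v) = (4 + v)*(13 + v))
(Y(11) - 124)*z(F(0, 5), 0) = ((52 + 11² + 17*11) - 124)*(-5 + 0) = ((52 + 121 + 187) - 124)*(-5) = (360 - 124)*(-5) = 236*(-5) = -1180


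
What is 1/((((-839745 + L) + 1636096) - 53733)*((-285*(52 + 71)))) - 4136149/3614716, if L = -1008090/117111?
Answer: -525403585313629466189/459167391268250595210 ≈ -1.1443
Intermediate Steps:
L = -336030/39037 (L = -1008090*1/117111 = -336030/39037 ≈ -8.6080)
1/((((-839745 + L) + 1636096) - 53733)*((-285*(52 + 71)))) - 4136149/3614716 = 1/((((-839745 - 336030/39037) + 1636096) - 53733)*((-285*(52 + 71)))) - 4136149/3614716 = 1/(((-32781461595/39037 + 1636096) - 53733)*((-285*123))) - 4136149*1/3614716 = 1/((31086817957/39037 - 53733)*(-35055)) - 4136149/3614716 = -1/35055/(28989242836/39037) - 4136149/3614716 = (39037/28989242836)*(-1/35055) - 4136149/3614716 = -39037/1016217907615980 - 4136149/3614716 = -525403585313629466189/459167391268250595210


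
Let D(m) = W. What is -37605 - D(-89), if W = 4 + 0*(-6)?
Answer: -37609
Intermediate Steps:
W = 4 (W = 4 + 0 = 4)
D(m) = 4
-37605 - D(-89) = -37605 - 1*4 = -37605 - 4 = -37609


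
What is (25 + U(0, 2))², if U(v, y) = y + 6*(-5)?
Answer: 9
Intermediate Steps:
U(v, y) = -30 + y (U(v, y) = y - 30 = -30 + y)
(25 + U(0, 2))² = (25 + (-30 + 2))² = (25 - 28)² = (-3)² = 9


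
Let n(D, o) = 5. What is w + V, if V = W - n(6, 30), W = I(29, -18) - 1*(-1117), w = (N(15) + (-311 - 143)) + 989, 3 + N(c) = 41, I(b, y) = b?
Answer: 1714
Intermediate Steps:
N(c) = 38 (N(c) = -3 + 41 = 38)
w = 573 (w = (38 + (-311 - 143)) + 989 = (38 - 454) + 989 = -416 + 989 = 573)
W = 1146 (W = 29 - 1*(-1117) = 29 + 1117 = 1146)
V = 1141 (V = 1146 - 1*5 = 1146 - 5 = 1141)
w + V = 573 + 1141 = 1714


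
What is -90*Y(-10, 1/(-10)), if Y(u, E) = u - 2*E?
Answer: 882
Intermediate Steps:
-90*Y(-10, 1/(-10)) = -90*(-10 - 2/(-10)) = -90*(-10 - 2*(-⅒)) = -90*(-10 + ⅕) = -90*(-49/5) = 882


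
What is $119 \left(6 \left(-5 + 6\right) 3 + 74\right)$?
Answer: $10948$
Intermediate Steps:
$119 \left(6 \left(-5 + 6\right) 3 + 74\right) = 119 \left(6 \cdot 1 \cdot 3 + 74\right) = 119 \left(6 \cdot 3 + 74\right) = 119 \left(18 + 74\right) = 119 \cdot 92 = 10948$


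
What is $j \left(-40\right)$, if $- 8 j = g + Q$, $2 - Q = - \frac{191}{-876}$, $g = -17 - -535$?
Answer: $\frac{2276645}{876} \approx 2598.9$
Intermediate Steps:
$g = 518$ ($g = -17 + 535 = 518$)
$Q = \frac{1561}{876}$ ($Q = 2 - - \frac{191}{-876} = 2 - \left(-191\right) \left(- \frac{1}{876}\right) = 2 - \frac{191}{876} = \frac{1561}{876} \approx 1.782$)
$j = - \frac{455329}{7008}$ ($j = - \frac{518 + \frac{1561}{876}}{8} = \left(- \frac{1}{8}\right) \frac{455329}{876} = - \frac{455329}{7008} \approx -64.973$)
$j \left(-40\right) = \left(- \frac{455329}{7008}\right) \left(-40\right) = \frac{2276645}{876}$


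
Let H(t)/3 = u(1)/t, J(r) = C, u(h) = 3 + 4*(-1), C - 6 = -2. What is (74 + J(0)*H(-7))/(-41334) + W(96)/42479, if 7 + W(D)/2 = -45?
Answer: -26302511/6145394451 ≈ -0.0042800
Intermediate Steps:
C = 4 (C = 6 - 2 = 4)
u(h) = -1 (u(h) = 3 - 4 = -1)
J(r) = 4
W(D) = -104 (W(D) = -14 + 2*(-45) = -14 - 90 = -104)
H(t) = -3/t (H(t) = 3*(-1/t) = -3/t)
(74 + J(0)*H(-7))/(-41334) + W(96)/42479 = (74 + 4*(-3/(-7)))/(-41334) - 104/42479 = (74 + 4*(-3*(-⅐)))*(-1/41334) - 104*1/42479 = (74 + 4*(3/7))*(-1/41334) - 104/42479 = (74 + 12/7)*(-1/41334) - 104/42479 = (530/7)*(-1/41334) - 104/42479 = -265/144669 - 104/42479 = -26302511/6145394451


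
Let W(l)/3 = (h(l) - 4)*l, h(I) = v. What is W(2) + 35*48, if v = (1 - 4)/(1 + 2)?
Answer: 1650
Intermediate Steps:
v = -1 (v = -3/3 = -3*⅓ = -1)
h(I) = -1
W(l) = -15*l (W(l) = 3*((-1 - 4)*l) = 3*(-5*l) = -15*l)
W(2) + 35*48 = -15*2 + 35*48 = -30 + 1680 = 1650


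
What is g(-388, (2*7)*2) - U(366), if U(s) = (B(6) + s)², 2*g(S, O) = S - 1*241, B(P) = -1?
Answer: -267079/2 ≈ -1.3354e+5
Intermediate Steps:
g(S, O) = -241/2 + S/2 (g(S, O) = (S - 1*241)/2 = (S - 241)/2 = (-241 + S)/2 = -241/2 + S/2)
U(s) = (-1 + s)²
g(-388, (2*7)*2) - U(366) = (-241/2 + (½)*(-388)) - (-1 + 366)² = (-241/2 - 194) - 1*365² = -629/2 - 1*133225 = -629/2 - 133225 = -267079/2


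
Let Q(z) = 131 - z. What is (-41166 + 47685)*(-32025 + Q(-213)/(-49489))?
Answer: -10331869024311/49489 ≈ -2.0877e+8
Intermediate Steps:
(-41166 + 47685)*(-32025 + Q(-213)/(-49489)) = (-41166 + 47685)*(-32025 + (131 - 1*(-213))/(-49489)) = 6519*(-32025 + (131 + 213)*(-1/49489)) = 6519*(-32025 + 344*(-1/49489)) = 6519*(-32025 - 344/49489) = 6519*(-1584885569/49489) = -10331869024311/49489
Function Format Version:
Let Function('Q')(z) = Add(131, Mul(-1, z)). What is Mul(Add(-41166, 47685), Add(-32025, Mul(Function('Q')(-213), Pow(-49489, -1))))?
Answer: Rational(-10331869024311, 49489) ≈ -2.0877e+8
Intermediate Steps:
Mul(Add(-41166, 47685), Add(-32025, Mul(Function('Q')(-213), Pow(-49489, -1)))) = Mul(Add(-41166, 47685), Add(-32025, Mul(Add(131, Mul(-1, -213)), Pow(-49489, -1)))) = Mul(6519, Add(-32025, Mul(Add(131, 213), Rational(-1, 49489)))) = Mul(6519, Add(-32025, Mul(344, Rational(-1, 49489)))) = Mul(6519, Add(-32025, Rational(-344, 49489))) = Mul(6519, Rational(-1584885569, 49489)) = Rational(-10331869024311, 49489)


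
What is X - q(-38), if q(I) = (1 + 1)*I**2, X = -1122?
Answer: -4010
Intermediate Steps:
q(I) = 2*I**2
X - q(-38) = -1122 - 2*(-38)**2 = -1122 - 2*1444 = -1122 - 1*2888 = -1122 - 2888 = -4010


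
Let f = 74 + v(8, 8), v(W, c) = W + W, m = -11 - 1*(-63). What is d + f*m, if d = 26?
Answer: 4706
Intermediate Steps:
m = 52 (m = -11 + 63 = 52)
v(W, c) = 2*W
f = 90 (f = 74 + 2*8 = 74 + 16 = 90)
d + f*m = 26 + 90*52 = 26 + 4680 = 4706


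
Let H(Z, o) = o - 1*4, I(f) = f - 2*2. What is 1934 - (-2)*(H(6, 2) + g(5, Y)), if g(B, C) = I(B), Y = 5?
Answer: 1932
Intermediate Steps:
I(f) = -4 + f (I(f) = f - 4 = -4 + f)
g(B, C) = -4 + B
H(Z, o) = -4 + o (H(Z, o) = o - 4 = -4 + o)
1934 - (-2)*(H(6, 2) + g(5, Y)) = 1934 - (-2)*((-4 + 2) + (-4 + 5)) = 1934 - (-2)*(-2 + 1) = 1934 - (-2)*(-1) = 1934 - 1*2 = 1934 - 2 = 1932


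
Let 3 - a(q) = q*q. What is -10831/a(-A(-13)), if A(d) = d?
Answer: 10831/166 ≈ 65.247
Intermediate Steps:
a(q) = 3 - q² (a(q) = 3 - q*q = 3 - q²)
-10831/a(-A(-13)) = -10831/(3 - (-1*(-13))²) = -10831/(3 - 1*13²) = -10831/(3 - 1*169) = -10831/(3 - 169) = -10831/(-166) = -10831*(-1/166) = 10831/166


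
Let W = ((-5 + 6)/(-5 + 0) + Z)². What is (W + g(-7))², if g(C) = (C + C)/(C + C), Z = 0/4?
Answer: 676/625 ≈ 1.0816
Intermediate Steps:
Z = 0 (Z = 0*(¼) = 0)
g(C) = 1 (g(C) = (2*C)/((2*C)) = (2*C)*(1/(2*C)) = 1)
W = 1/25 (W = ((-5 + 6)/(-5 + 0) + 0)² = (1/(-5) + 0)² = (1*(-⅕) + 0)² = (-⅕ + 0)² = (-⅕)² = 1/25 ≈ 0.040000)
(W + g(-7))² = (1/25 + 1)² = (26/25)² = 676/625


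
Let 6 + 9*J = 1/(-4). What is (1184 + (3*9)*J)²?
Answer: 21724921/16 ≈ 1.3578e+6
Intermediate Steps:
J = -25/36 (J = -⅔ + (⅑)/(-4) = -⅔ + (⅑)*(-¼) = -⅔ - 1/36 = -25/36 ≈ -0.69444)
(1184 + (3*9)*J)² = (1184 + (3*9)*(-25/36))² = (1184 + 27*(-25/36))² = (1184 - 75/4)² = (4661/4)² = 21724921/16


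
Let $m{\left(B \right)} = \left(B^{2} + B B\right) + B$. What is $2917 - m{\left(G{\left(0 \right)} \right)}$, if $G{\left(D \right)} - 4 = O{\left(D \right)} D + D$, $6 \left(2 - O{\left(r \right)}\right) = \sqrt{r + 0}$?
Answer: $2881$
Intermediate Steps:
$O{\left(r \right)} = 2 - \frac{\sqrt{r}}{6}$ ($O{\left(r \right)} = 2 - \frac{\sqrt{r + 0}}{6} = 2 - \frac{\sqrt{r}}{6}$)
$G{\left(D \right)} = 4 + D + D \left(2 - \frac{\sqrt{D}}{6}\right)$ ($G{\left(D \right)} = 4 + \left(\left(2 - \frac{\sqrt{D}}{6}\right) D + D\right) = 4 + \left(D \left(2 - \frac{\sqrt{D}}{6}\right) + D\right) = 4 + \left(D + D \left(2 - \frac{\sqrt{D}}{6}\right)\right) = 4 + D + D \left(2 - \frac{\sqrt{D}}{6}\right)$)
$m{\left(B \right)} = B + 2 B^{2}$ ($m{\left(B \right)} = \left(B^{2} + B^{2}\right) + B = 2 B^{2} + B = B + 2 B^{2}$)
$2917 - m{\left(G{\left(0 \right)} \right)} = 2917 - \left(4 + 3 \cdot 0 - \frac{0^{\frac{3}{2}}}{6}\right) \left(1 + 2 \left(4 + 3 \cdot 0 - \frac{0^{\frac{3}{2}}}{6}\right)\right) = 2917 - \left(4 + 0 - 0\right) \left(1 + 2 \left(4 + 0 - 0\right)\right) = 2917 - \left(4 + 0 + 0\right) \left(1 + 2 \left(4 + 0 + 0\right)\right) = 2917 - 4 \left(1 + 2 \cdot 4\right) = 2917 - 4 \left(1 + 8\right) = 2917 - 4 \cdot 9 = 2917 - 36 = 2881$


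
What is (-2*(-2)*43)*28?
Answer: 4816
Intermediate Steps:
(-2*(-2)*43)*28 = (4*43)*28 = 172*28 = 4816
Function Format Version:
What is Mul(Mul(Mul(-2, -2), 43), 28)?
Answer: 4816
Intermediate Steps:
Mul(Mul(Mul(-2, -2), 43), 28) = Mul(Mul(4, 43), 28) = Mul(172, 28) = 4816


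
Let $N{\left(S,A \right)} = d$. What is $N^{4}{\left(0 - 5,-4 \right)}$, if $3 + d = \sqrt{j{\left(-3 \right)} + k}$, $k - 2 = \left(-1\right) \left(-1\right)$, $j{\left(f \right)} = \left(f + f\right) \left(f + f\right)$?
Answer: $\left(3 - \sqrt{39}\right)^{4} \approx 110.88$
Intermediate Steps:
$j{\left(f \right)} = 4 f^{2}$ ($j{\left(f \right)} = 2 f 2 f = 4 f^{2}$)
$k = 3$ ($k = 2 - -1 = 2 + 1 = 3$)
$d = -3 + \sqrt{39}$ ($d = -3 + \sqrt{4 \left(-3\right)^{2} + 3} = -3 + \sqrt{4 \cdot 9 + 3} = -3 + \sqrt{36 + 3} = -3 + \sqrt{39} \approx 3.245$)
$N{\left(S,A \right)} = -3 + \sqrt{39}$
$N^{4}{\left(0 - 5,-4 \right)} = \left(-3 + \sqrt{39}\right)^{4}$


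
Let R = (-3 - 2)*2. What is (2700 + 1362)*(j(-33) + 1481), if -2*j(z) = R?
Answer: 6036132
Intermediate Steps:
R = -10 (R = -5*2 = -10)
j(z) = 5 (j(z) = -½*(-10) = 5)
(2700 + 1362)*(j(-33) + 1481) = (2700 + 1362)*(5 + 1481) = 4062*1486 = 6036132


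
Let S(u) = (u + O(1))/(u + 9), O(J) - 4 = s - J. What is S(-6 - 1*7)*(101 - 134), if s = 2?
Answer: -66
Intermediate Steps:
O(J) = 6 - J (O(J) = 4 + (2 - J) = 6 - J)
S(u) = (5 + u)/(9 + u) (S(u) = (u + (6 - 1*1))/(u + 9) = (u + (6 - 1))/(9 + u) = (u + 5)/(9 + u) = (5 + u)/(9 + u))
S(-6 - 1*7)*(101 - 134) = ((5 + (-6 - 1*7))/(9 + (-6 - 1*7)))*(101 - 134) = ((5 + (-6 - 7))/(9 + (-6 - 7)))*(-33) = ((5 - 13)/(9 - 13))*(-33) = (-8/(-4))*(-33) = -¼*(-8)*(-33) = 2*(-33) = -66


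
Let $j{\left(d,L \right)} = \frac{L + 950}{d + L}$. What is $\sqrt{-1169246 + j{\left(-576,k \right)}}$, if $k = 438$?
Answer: $\frac{2 i \sqrt{1391707023}}{69} \approx 1081.3 i$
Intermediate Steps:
$j{\left(d,L \right)} = \frac{950 + L}{L + d}$
$\sqrt{-1169246 + j{\left(-576,k \right)}} = \sqrt{-1169246 + \frac{950 + 438}{438 - 576}} = \sqrt{-1169246 + \frac{1}{-138} \cdot 1388} = \sqrt{-1169246 - \frac{694}{69}} = \sqrt{- \frac{80678668}{69}} = \frac{2 i \sqrt{1391707023}}{69}$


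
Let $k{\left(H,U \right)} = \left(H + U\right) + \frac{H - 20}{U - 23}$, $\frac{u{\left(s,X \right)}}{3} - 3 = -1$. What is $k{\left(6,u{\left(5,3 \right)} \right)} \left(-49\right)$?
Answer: $- \frac{10682}{17} \approx -628.35$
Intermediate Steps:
$u{\left(s,X \right)} = 6$ ($u{\left(s,X \right)} = 9 + 3 \left(-1\right) = 9 - 3 = 6$)
$k{\left(H,U \right)} = H + U + \frac{-20 + H}{-23 + U}$ ($k{\left(H,U \right)} = \left(H + U\right) + \frac{-20 + H}{-23 + U} = H + U + \frac{-20 + H}{-23 + U}$)
$k{\left(6,u{\left(5,3 \right)} \right)} \left(-49\right) = \frac{-20 + 6^{2} - 138 - 132 + 6 \cdot 6}{-23 + 6} \left(-49\right) = \frac{-20 + 36 - 138 - 132 + 36}{-17} \left(-49\right) = \left(- \frac{1}{17}\right) \left(-218\right) \left(-49\right) = \frac{218}{17} \left(-49\right) = - \frac{10682}{17}$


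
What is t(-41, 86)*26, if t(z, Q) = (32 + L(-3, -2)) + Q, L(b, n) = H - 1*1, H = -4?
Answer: 2938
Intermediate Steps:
L(b, n) = -5 (L(b, n) = -4 - 1*1 = -4 - 1 = -5)
t(z, Q) = 27 + Q (t(z, Q) = (32 - 5) + Q = 27 + Q)
t(-41, 86)*26 = (27 + 86)*26 = 113*26 = 2938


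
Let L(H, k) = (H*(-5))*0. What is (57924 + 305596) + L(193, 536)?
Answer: 363520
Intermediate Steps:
L(H, k) = 0 (L(H, k) = -5*H*0 = 0)
(57924 + 305596) + L(193, 536) = (57924 + 305596) + 0 = 363520 + 0 = 363520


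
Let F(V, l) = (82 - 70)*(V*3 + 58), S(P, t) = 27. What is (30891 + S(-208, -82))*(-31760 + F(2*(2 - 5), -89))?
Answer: -967115040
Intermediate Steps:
F(V, l) = 696 + 36*V (F(V, l) = 12*(3*V + 58) = 12*(58 + 3*V) = 696 + 36*V)
(30891 + S(-208, -82))*(-31760 + F(2*(2 - 5), -89)) = (30891 + 27)*(-31760 + (696 + 36*(2*(2 - 5)))) = 30918*(-31760 + (696 + 36*(2*(-3)))) = 30918*(-31760 + (696 + 36*(-6))) = 30918*(-31760 + (696 - 216)) = 30918*(-31760 + 480) = 30918*(-31280) = -967115040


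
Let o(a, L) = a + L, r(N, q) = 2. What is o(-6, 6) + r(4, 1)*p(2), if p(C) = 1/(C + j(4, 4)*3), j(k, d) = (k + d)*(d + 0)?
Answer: 1/49 ≈ 0.020408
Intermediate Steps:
j(k, d) = d*(d + k) (j(k, d) = (d + k)*d = d*(d + k))
o(a, L) = L + a
p(C) = 1/(96 + C) (p(C) = 1/(C + (4*(4 + 4))*3) = 1/(C + (4*8)*3) = 1/(C + 32*3) = 1/(C + 96) = 1/(96 + C))
o(-6, 6) + r(4, 1)*p(2) = (6 - 6) + 2/(96 + 2) = 0 + 2/98 = 0 + 2*(1/98) = 0 + 1/49 = 1/49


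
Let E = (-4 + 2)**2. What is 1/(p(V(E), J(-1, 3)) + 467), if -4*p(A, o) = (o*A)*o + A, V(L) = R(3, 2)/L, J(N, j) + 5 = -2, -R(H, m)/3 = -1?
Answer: 8/3661 ≈ 0.0021852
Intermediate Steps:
E = 4 (E = (-2)**2 = 4)
R(H, m) = 3 (R(H, m) = -3*(-1) = 3)
J(N, j) = -7 (J(N, j) = -5 - 2 = -7)
V(L) = 3/L
p(A, o) = -A/4 - A*o**2/4 (p(A, o) = -((o*A)*o + A)/4 = -((A*o)*o + A)/4 = -(A*o**2 + A)/4 = -(A + A*o**2)/4 = -A/4 - A*o**2/4)
1/(p(V(E), J(-1, 3)) + 467) = 1/(-3/4*(1 + (-7)**2)/4 + 467) = 1/(-3*(1/4)*(1 + 49)/4 + 467) = 1/(-1/4*3/4*50 + 467) = 1/(-75/8 + 467) = 1/(3661/8) = 8/3661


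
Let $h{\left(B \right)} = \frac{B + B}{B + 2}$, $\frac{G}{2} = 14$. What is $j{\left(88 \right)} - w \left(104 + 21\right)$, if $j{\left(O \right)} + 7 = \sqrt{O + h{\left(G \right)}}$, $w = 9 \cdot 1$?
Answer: $-1132 + \frac{2 \sqrt{5055}}{15} \approx -1122.5$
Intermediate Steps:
$G = 28$ ($G = 2 \cdot 14 = 28$)
$w = 9$
$h{\left(B \right)} = \frac{2 B}{2 + B}$
$j{\left(O \right)} = -7 + \sqrt{\frac{28}{15} + O}$ ($j{\left(O \right)} = -7 + \sqrt{O + 2 \cdot 28 \frac{1}{2 + 28}} = -7 + \sqrt{O + 2 \cdot 28 \cdot \frac{1}{30}} = -7 + \sqrt{O + \frac{28}{15}} = -7 + \sqrt{\frac{28}{15} + O}$)
$j{\left(88 \right)} - w \left(104 + 21\right) = \left(-7 + \frac{\sqrt{420 + 225 \cdot 88}}{15}\right) - 9 \left(104 + 21\right) = \left(-7 + \frac{\sqrt{420 + 19800}}{15}\right) - 9 \cdot 125 = \left(-7 + \frac{\sqrt{20220}}{15}\right) - 1125 = \left(-7 + \frac{2 \sqrt{5055}}{15}\right) - 1125 = -1132 + \frac{2 \sqrt{5055}}{15}$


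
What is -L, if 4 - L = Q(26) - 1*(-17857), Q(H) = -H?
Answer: 17827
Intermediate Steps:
L = -17827 (L = 4 - (-1*26 - 1*(-17857)) = 4 - (-26 + 17857) = 4 - 1*17831 = 4 - 17831 = -17827)
-L = -1*(-17827) = 17827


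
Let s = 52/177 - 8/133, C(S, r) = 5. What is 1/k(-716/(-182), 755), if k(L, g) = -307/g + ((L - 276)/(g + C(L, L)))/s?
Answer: -215930000/418655533 ≈ -0.51577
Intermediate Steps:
s = 5500/23541 (s = 52*(1/177) - 8*1/133 = 52/177 - 8/133 = 5500/23541 ≈ 0.23363)
k(L, g) = -307/g + 23541*(-276 + L)/(5500*(5 + g)) (k(L, g) = -307/g + ((L - 276)/(g + 5))/(5500/23541) = -307/g + ((-276 + L)/(5 + g))*(23541/5500) = -307/g + 23541*(-276 + L)/(5500*(5 + g)))
1/k(-716/(-182), 755) = 1/((1/5500)*(-8442500 - 8185816*755 + 23541*(-716/(-182))*755)/(755*(5 + 755))) = 1/((1/5500)*(1/755)*(-8442500 - 6180291080 + 23541*(-716*(-1/182))*755)/760) = 1/((1/5500)*(1/755)*(1/760)*(-8442500 - 6180291080 + 23541*(358/91)*755)) = 1/((1/5500)*(1/755)*(1/760)*(-8442500 - 6180291080 + 908985270/13)) = 1/((1/5500)*(1/755)*(1/760)*(-79544551270/13)) = 1/(-418655533/215930000) = -215930000/418655533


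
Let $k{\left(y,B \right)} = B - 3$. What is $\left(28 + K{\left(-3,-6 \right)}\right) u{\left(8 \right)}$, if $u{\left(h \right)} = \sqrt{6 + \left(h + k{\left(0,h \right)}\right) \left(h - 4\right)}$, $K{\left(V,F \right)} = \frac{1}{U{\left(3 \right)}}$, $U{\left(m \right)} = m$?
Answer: $\frac{85 \sqrt{58}}{3} \approx 215.78$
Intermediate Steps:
$k{\left(y,B \right)} = -3 + B$
$K{\left(V,F \right)} = \frac{1}{3}$
$u{\left(h \right)} = \sqrt{6 + \left(-4 + h\right) \left(-3 + 2 h\right)}$ ($u{\left(h \right)} = \sqrt{6 + \left(h + \left(-3 + h\right)\right) \left(h - 4\right)} = \sqrt{6 + \left(-3 + 2 h\right) \left(-4 + h\right)} = \sqrt{6 + \left(-4 + h\right) \left(-3 + 2 h\right)}$)
$\left(28 + K{\left(-3,-6 \right)}\right) u{\left(8 \right)} = \left(28 + \frac{1}{3}\right) \sqrt{18 - 88 + 2 \cdot 8^{2}} = \frac{85 \sqrt{18 - 88 + 2 \cdot 64}}{3} = \frac{85 \sqrt{18 - 88 + 128}}{3} = \frac{85 \sqrt{58}}{3}$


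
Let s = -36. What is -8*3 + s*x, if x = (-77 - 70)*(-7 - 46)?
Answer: -280500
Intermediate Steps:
x = 7791 (x = -147*(-53) = 7791)
-8*3 + s*x = -8*3 - 36*7791 = -24 - 280476 = -280500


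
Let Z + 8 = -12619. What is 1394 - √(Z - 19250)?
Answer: 1394 - I*√31877 ≈ 1394.0 - 178.54*I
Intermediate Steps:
Z = -12627 (Z = -8 - 12619 = -12627)
1394 - √(Z - 19250) = 1394 - √(-12627 - 19250) = 1394 - √(-31877) = 1394 - I*√31877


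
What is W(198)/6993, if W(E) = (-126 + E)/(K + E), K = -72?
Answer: 4/48951 ≈ 8.1714e-5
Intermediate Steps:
W(E) = (-126 + E)/(-72 + E)
W(198)/6993 = ((-126 + 198)/(-72 + 198))/6993 = (72/126)*(1/6993) = ((1/126)*72)*(1/6993) = (4/7)*(1/6993) = 4/48951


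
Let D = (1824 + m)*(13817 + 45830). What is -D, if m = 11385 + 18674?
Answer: -1901725301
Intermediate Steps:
m = 30059
D = 1901725301 (D = (1824 + 30059)*(13817 + 45830) = 31883*59647 = 1901725301)
-D = -1*1901725301 = -1901725301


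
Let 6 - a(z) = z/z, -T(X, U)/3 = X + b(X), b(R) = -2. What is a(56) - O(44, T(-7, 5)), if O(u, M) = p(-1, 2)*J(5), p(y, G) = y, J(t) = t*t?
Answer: 30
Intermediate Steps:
J(t) = t²
T(X, U) = 6 - 3*X (T(X, U) = -3*(X - 2) = -3*(-2 + X) = 6 - 3*X)
a(z) = 5 (a(z) = 6 - z/z = 6 - 1*1 = 6 - 1 = 5)
O(u, M) = -25 (O(u, M) = -1*5² = -1*25 = -25)
a(56) - O(44, T(-7, 5)) = 5 - 1*(-25) = 5 + 25 = 30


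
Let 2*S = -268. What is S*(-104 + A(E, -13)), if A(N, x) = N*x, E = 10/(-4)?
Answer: 9581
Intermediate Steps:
E = -5/2 (E = 10*(-¼) = -5/2 ≈ -2.5000)
S = -134 (S = (½)*(-268) = -134)
S*(-104 + A(E, -13)) = -134*(-104 - 5/2*(-13)) = -134*(-104 + 65/2) = -134*(-143/2) = 9581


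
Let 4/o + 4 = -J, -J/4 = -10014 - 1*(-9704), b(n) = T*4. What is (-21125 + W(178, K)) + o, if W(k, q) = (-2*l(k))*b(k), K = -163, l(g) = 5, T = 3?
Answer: -6607196/311 ≈ -21245.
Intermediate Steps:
b(n) = 12 (b(n) = 3*4 = 12)
W(k, q) = -120 (W(k, q) = -2*5*12 = -10*12 = -120)
J = 1240 (J = -4*(-10014 - 1*(-9704)) = -4*(-10014 + 9704) = -4*(-310) = 1240)
o = -1/311 (o = 4/(-4 - 1*1240) = 4/(-4 - 1240) = 4/(-1244) = 4*(-1/1244) = -1/311 ≈ -0.0032154)
(-21125 + W(178, K)) + o = (-21125 - 120) - 1/311 = -21245 - 1/311 = -6607196/311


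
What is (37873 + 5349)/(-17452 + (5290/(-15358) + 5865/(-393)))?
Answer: -21739563839/8785590444 ≈ -2.4745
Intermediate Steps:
(37873 + 5349)/(-17452 + (5290/(-15358) + 5865/(-393))) = 43222/(-17452 + (5290*(-1/15358) + 5865*(-1/393))) = 43222/(-17452 + (-2645/7679 - 1955/131)) = 43222/(-17452 - 15358940/1005949) = 43222/(-17571180888/1005949) = 43222*(-1005949/17571180888) = -21739563839/8785590444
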